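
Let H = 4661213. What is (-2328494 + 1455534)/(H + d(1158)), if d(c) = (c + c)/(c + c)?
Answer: -436480/2330607 ≈ -0.18728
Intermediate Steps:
d(c) = 1 (d(c) = (2*c)/((2*c)) = (2*c)*(1/(2*c)) = 1)
(-2328494 + 1455534)/(H + d(1158)) = (-2328494 + 1455534)/(4661213 + 1) = -872960/4661214 = -872960*1/4661214 = -436480/2330607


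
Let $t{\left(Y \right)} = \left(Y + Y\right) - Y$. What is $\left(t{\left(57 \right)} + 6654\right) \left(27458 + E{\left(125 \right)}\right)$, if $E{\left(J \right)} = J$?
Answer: $185109513$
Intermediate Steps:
$t{\left(Y \right)} = Y$ ($t{\left(Y \right)} = 2 Y - Y = Y$)
$\left(t{\left(57 \right)} + 6654\right) \left(27458 + E{\left(125 \right)}\right) = \left(57 + 6654\right) \left(27458 + 125\right) = 6711 \cdot 27583 = 185109513$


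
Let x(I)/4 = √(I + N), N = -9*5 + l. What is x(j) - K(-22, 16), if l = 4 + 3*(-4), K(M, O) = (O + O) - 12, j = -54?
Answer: -20 + 4*I*√107 ≈ -20.0 + 41.376*I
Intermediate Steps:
K(M, O) = -12 + 2*O (K(M, O) = 2*O - 12 = -12 + 2*O)
l = -8 (l = 4 - 12 = -8)
N = -53 (N = -9*5 - 8 = -45 - 8 = -53)
x(I) = 4*√(-53 + I) (x(I) = 4*√(I - 53) = 4*√(-53 + I))
x(j) - K(-22, 16) = 4*√(-53 - 54) - (-12 + 2*16) = 4*√(-107) - (-12 + 32) = 4*(I*√107) - 1*20 = 4*I*√107 - 20 = -20 + 4*I*√107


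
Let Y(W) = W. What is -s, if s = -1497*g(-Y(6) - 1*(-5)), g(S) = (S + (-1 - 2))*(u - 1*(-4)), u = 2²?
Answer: -47904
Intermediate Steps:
u = 4
g(S) = -24 + 8*S (g(S) = (S + (-1 - 2))*(4 - 1*(-4)) = (S - 3)*(4 + 4) = (-3 + S)*8 = -24 + 8*S)
s = 47904 (s = -1497*(-24 + 8*(-1*6 - 1*(-5))) = -1497*(-24 + 8*(-6 + 5)) = -1497*(-24 + 8*(-1)) = -1497*(-24 - 8) = -1497*(-32) = 47904)
-s = -1*47904 = -47904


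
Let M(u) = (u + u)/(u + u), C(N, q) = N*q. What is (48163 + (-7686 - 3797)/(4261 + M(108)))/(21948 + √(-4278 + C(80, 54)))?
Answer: 28878393759/13160691599 - 5263057*√42/52642766396 ≈ 2.1936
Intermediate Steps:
M(u) = 1 (M(u) = (2*u)/((2*u)) = (2*u)*(1/(2*u)) = 1)
(48163 + (-7686 - 3797)/(4261 + M(108)))/(21948 + √(-4278 + C(80, 54))) = (48163 + (-7686 - 3797)/(4261 + 1))/(21948 + √(-4278 + 80*54)) = (48163 - 11483/4262)/(21948 + √(-4278 + 4320)) = (48163 - 11483*1/4262)/(21948 + √42) = (48163 - 11483/4262)/(21948 + √42) = 205259223/(4262*(21948 + √42))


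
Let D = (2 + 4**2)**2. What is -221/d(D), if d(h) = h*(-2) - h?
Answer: 221/972 ≈ 0.22737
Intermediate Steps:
D = 324 (D = (2 + 16)**2 = 18**2 = 324)
d(h) = -3*h (d(h) = -2*h - h = -3*h)
-221/d(D) = -221/((-3*324)) = -221/(-972) = -221*(-1/972) = 221/972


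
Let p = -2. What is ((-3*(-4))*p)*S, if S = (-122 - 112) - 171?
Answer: 9720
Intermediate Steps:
S = -405 (S = -234 - 171 = -405)
((-3*(-4))*p)*S = (-3*(-4)*(-2))*(-405) = (12*(-2))*(-405) = -24*(-405) = 9720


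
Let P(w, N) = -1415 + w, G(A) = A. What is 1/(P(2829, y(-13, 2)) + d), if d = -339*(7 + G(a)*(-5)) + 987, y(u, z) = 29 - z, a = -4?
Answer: -1/6752 ≈ -0.00014810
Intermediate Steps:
d = -8166 (d = -339*(7 - 4*(-5)) + 987 = -339*(7 + 20) + 987 = -339*27 + 987 = -9153 + 987 = -8166)
1/(P(2829, y(-13, 2)) + d) = 1/((-1415 + 2829) - 8166) = 1/(1414 - 8166) = 1/(-6752) = -1/6752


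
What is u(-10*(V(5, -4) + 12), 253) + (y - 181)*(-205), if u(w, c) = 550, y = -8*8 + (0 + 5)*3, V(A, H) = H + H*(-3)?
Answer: 47700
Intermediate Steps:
V(A, H) = -2*H (V(A, H) = H - 3*H = -2*H)
y = -49 (y = -64 + 5*3 = -64 + 15 = -49)
u(-10*(V(5, -4) + 12), 253) + (y - 181)*(-205) = 550 + (-49 - 181)*(-205) = 550 - 230*(-205) = 550 + 47150 = 47700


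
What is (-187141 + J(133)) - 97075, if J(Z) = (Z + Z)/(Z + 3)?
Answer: -19326555/68 ≈ -2.8421e+5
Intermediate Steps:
J(Z) = 2*Z/(3 + Z) (J(Z) = (2*Z)/(3 + Z) = 2*Z/(3 + Z))
(-187141 + J(133)) - 97075 = (-187141 + 2*133/(3 + 133)) - 97075 = (-187141 + 2*133/136) - 97075 = (-187141 + 2*133*(1/136)) - 97075 = (-187141 + 133/68) - 97075 = -12725455/68 - 97075 = -19326555/68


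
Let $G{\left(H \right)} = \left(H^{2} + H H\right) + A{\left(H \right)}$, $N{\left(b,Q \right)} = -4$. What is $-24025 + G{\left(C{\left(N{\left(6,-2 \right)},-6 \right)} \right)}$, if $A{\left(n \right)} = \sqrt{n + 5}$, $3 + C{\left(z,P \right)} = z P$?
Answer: $-23143 + \sqrt{26} \approx -23138.0$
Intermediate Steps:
$C{\left(z,P \right)} = -3 + P z$ ($C{\left(z,P \right)} = -3 + z P = -3 + P z$)
$A{\left(n \right)} = \sqrt{5 + n}$
$G{\left(H \right)} = \sqrt{5 + H} + 2 H^{2}$ ($G{\left(H \right)} = \left(H^{2} + H H\right) + \sqrt{5 + H} = \left(H^{2} + H^{2}\right) + \sqrt{5 + H} = 2 H^{2} + \sqrt{5 + H} = \sqrt{5 + H} + 2 H^{2}$)
$-24025 + G{\left(C{\left(N{\left(6,-2 \right)},-6 \right)} \right)} = -24025 + \left(\sqrt{5 - -21} + 2 \left(-3 - -24\right)^{2}\right) = -24025 + \left(\sqrt{5 + \left(-3 + 24\right)} + 2 \left(-3 + 24\right)^{2}\right) = -24025 + \left(\sqrt{5 + 21} + 2 \cdot 21^{2}\right) = -24025 + \left(\sqrt{26} + 2 \cdot 441\right) = -24025 + \left(\sqrt{26} + 882\right) = -24025 + \left(882 + \sqrt{26}\right) = -23143 + \sqrt{26}$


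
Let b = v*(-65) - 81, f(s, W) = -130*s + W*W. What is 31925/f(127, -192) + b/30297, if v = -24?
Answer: 332445097/205555046 ≈ 1.6173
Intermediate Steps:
f(s, W) = W² - 130*s (f(s, W) = -130*s + W² = W² - 130*s)
b = 1479 (b = -24*(-65) - 81 = 1560 - 81 = 1479)
31925/f(127, -192) + b/30297 = 31925/((-192)² - 130*127) + 1479/30297 = 31925/(36864 - 16510) + 1479*(1/30297) = 31925/20354 + 493/10099 = 332445097/205555046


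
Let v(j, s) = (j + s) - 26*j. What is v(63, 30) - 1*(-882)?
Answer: -663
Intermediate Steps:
v(j, s) = s - 25*j
v(63, 30) - 1*(-882) = (30 - 25*63) - 1*(-882) = (30 - 1575) + 882 = -1545 + 882 = -663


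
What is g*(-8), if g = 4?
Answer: -32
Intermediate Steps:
g*(-8) = 4*(-8) = -32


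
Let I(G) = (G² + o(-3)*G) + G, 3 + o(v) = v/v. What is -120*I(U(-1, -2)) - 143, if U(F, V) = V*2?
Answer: -2543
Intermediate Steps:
o(v) = -2 (o(v) = -3 + v/v = -3 + 1 = -2)
U(F, V) = 2*V
I(G) = G² - G (I(G) = (G² - 2*G) + G = G² - G)
-120*I(U(-1, -2)) - 143 = -120*2*(-2)*(-1 + 2*(-2)) - 143 = -(-480)*(-1 - 4) - 143 = -(-480)*(-5) - 143 = -120*20 - 143 = -2400 - 143 = -2543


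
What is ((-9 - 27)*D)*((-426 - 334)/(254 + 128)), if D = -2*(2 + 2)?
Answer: -109440/191 ≈ -572.98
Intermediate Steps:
D = -8 (D = -2*4 = -8)
((-9 - 27)*D)*((-426 - 334)/(254 + 128)) = ((-9 - 27)*(-8))*((-426 - 334)/(254 + 128)) = (-36*(-8))*(-760/382) = 288*(-760*1/382) = 288*(-380/191) = -109440/191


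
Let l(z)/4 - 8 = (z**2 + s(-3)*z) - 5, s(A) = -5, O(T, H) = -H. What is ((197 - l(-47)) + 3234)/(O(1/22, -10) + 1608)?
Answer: -6357/1618 ≈ -3.9289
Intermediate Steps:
l(z) = 12 - 20*z + 4*z**2 (l(z) = 32 + 4*((z**2 - 5*z) - 5) = 32 + 4*(-5 + z**2 - 5*z) = 32 + (-20 - 20*z + 4*z**2) = 12 - 20*z + 4*z**2)
((197 - l(-47)) + 3234)/(O(1/22, -10) + 1608) = ((197 - (12 - 20*(-47) + 4*(-47)**2)) + 3234)/(-1*(-10) + 1608) = ((197 - (12 + 940 + 4*2209)) + 3234)/(10 + 1608) = ((197 - (12 + 940 + 8836)) + 3234)/1618 = ((197 - 1*9788) + 3234)*(1/1618) = ((197 - 9788) + 3234)*(1/1618) = (-9591 + 3234)*(1/1618) = -6357*1/1618 = -6357/1618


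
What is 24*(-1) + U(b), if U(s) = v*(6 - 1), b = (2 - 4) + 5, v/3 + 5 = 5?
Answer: -24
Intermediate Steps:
v = 0 (v = -15 + 3*5 = -15 + 15 = 0)
b = 3 (b = -2 + 5 = 3)
U(s) = 0 (U(s) = 0*(6 - 1) = 0*5 = 0)
24*(-1) + U(b) = 24*(-1) + 0 = -24 + 0 = -24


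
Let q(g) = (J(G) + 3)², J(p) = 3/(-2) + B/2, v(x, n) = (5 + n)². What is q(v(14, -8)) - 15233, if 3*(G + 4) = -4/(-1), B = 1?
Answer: -15229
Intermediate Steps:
G = -8/3 (G = -4 + (-4/(-1))/3 = -4 + (-4*(-1))/3 = -4 + (⅓)*4 = -4 + 4/3 = -8/3 ≈ -2.6667)
J(p) = -1 (J(p) = 3/(-2) + 1/2 = 3*(-½) + 1*(½) = -3/2 + ½ = -1)
q(g) = 4 (q(g) = (-1 + 3)² = 2² = 4)
q(v(14, -8)) - 15233 = 4 - 15233 = -15229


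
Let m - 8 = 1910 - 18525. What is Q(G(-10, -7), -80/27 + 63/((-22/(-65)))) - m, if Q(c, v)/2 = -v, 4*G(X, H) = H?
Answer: 4823474/297 ≈ 16241.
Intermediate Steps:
G(X, H) = H/4
m = -16607 (m = 8 + (1910 - 18525) = 8 - 16615 = -16607)
Q(c, v) = -2*v (Q(c, v) = 2*(-v) = -2*v)
Q(G(-10, -7), -80/27 + 63/((-22/(-65)))) - m = -2*(-80/27 + 63/((-22/(-65)))) - 1*(-16607) = -2*(-80*1/27 + 63/((-22*(-1/65)))) + 16607 = -2*(-80/27 + 63/(22/65)) + 16607 = -2*(-80/27 + 63*(65/22)) + 16607 = -2*(-80/27 + 4095/22) + 16607 = -2*108805/594 + 16607 = -108805/297 + 16607 = 4823474/297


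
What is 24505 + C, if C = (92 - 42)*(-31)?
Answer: 22955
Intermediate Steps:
C = -1550 (C = 50*(-31) = -1550)
24505 + C = 24505 - 1550 = 22955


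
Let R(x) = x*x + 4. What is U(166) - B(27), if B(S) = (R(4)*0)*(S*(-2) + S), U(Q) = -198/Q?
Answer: -99/83 ≈ -1.1928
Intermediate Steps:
R(x) = 4 + x² (R(x) = x² + 4 = 4 + x²)
B(S) = 0 (B(S) = ((4 + 4²)*0)*(S*(-2) + S) = ((4 + 16)*0)*(-2*S + S) = (20*0)*(-S) = 0*(-S) = 0)
U(166) - B(27) = -198/166 - 1*0 = -198*1/166 + 0 = -99/83 + 0 = -99/83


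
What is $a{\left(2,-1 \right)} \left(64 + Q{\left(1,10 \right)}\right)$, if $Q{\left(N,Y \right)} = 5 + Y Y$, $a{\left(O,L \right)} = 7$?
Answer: $1183$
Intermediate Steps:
$Q{\left(N,Y \right)} = 5 + Y^{2}$
$a{\left(2,-1 \right)} \left(64 + Q{\left(1,10 \right)}\right) = 7 \left(64 + \left(5 + 10^{2}\right)\right) = 7 \left(64 + \left(5 + 100\right)\right) = 7 \left(64 + 105\right) = 7 \cdot 169 = 1183$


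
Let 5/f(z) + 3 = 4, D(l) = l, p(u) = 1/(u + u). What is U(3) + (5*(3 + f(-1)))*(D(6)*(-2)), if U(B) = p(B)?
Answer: -2879/6 ≈ -479.83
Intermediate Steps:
p(u) = 1/(2*u)
U(B) = 1/(2*B)
f(z) = 5 (f(z) = 5/(-3 + 4) = 5/1 = 5*1 = 5)
U(3) + (5*(3 + f(-1)))*(D(6)*(-2)) = (½)/3 + (5*(3 + 5))*(6*(-2)) = (½)*(⅓) + (5*8)*(-12) = ⅙ + 40*(-12) = ⅙ - 480 = -2879/6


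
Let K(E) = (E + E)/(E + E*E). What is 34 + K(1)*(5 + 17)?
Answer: 56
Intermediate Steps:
K(E) = 2*E/(E + E²) (K(E) = (2*E)/(E + E²) = 2*E/(E + E²))
34 + K(1)*(5 + 17) = 34 + (2/(1 + 1))*(5 + 17) = 34 + (2/2)*22 = 34 + (2*(½))*22 = 34 + 1*22 = 34 + 22 = 56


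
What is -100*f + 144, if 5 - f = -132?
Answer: -13556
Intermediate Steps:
f = 137 (f = 5 - 1*(-132) = 5 + 132 = 137)
-100*f + 144 = -100*137 + 144 = -13700 + 144 = -13556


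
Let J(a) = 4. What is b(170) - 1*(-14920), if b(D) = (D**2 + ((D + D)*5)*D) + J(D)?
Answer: 332824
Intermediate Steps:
b(D) = 4 + 11*D**2 (b(D) = (D**2 + ((D + D)*5)*D) + 4 = (D**2 + ((2*D)*5)*D) + 4 = (D**2 + (10*D)*D) + 4 = (D**2 + 10*D**2) + 4 = 11*D**2 + 4 = 4 + 11*D**2)
b(170) - 1*(-14920) = (4 + 11*170**2) - 1*(-14920) = (4 + 11*28900) + 14920 = (4 + 317900) + 14920 = 317904 + 14920 = 332824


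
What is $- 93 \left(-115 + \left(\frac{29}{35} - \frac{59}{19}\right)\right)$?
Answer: $\frac{7252977}{665} \approx 10907.0$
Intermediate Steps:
$- 93 \left(-115 + \left(\frac{29}{35} - \frac{59}{19}\right)\right) = - 93 \left(-115 - \frac{1514}{665}\right) = \left(-93\right) \left(- \frac{77989}{665}\right) = \frac{7252977}{665}$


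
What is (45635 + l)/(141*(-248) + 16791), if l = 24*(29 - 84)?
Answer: -44315/18177 ≈ -2.4380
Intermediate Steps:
l = -1320 (l = 24*(-55) = -1320)
(45635 + l)/(141*(-248) + 16791) = (45635 - 1320)/(141*(-248) + 16791) = 44315/(-34968 + 16791) = 44315/(-18177) = 44315*(-1/18177) = -44315/18177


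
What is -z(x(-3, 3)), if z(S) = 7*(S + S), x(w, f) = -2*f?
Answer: 84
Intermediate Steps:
z(S) = 14*S (z(S) = 7*(2*S) = 14*S)
-z(x(-3, 3)) = -14*(-2*3) = -14*(-6) = -1*(-84) = 84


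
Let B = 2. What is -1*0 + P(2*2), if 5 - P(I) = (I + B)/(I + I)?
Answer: 17/4 ≈ 4.2500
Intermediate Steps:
P(I) = 5 - (2 + I)/(2*I) (P(I) = 5 - (I + 2)/(I + I) = 5 - (2 + I)/(2*I))
-1*0 + P(2*2) = -1*0 + (9/2 - 1/(2*2)) = 0 + (9/2 - 1/4) = 0 + 17/4 = 17/4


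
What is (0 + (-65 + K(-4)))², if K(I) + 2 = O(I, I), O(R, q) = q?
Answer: 5041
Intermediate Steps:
K(I) = -2 + I
(0 + (-65 + K(-4)))² = (0 + (-65 + (-2 - 4)))² = (0 + (-65 - 6))² = (0 - 71)² = (-71)² = 5041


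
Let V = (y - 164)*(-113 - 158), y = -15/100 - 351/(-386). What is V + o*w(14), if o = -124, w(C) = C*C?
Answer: 76946099/3860 ≈ 19934.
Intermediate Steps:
w(C) = C²
y = 2931/3860 (y = -15*1/100 - 351*(-1/386) = -3/20 + 351/386 = 2931/3860 ≈ 0.75933)
V = 170759539/3860 (V = (2931/3860 - 164)*(-113 - 158) = -630109/3860*(-271) = 170759539/3860 ≈ 44238.)
V + o*w(14) = 170759539/3860 - 124*14² = 170759539/3860 - 124*196 = 170759539/3860 - 24304 = 76946099/3860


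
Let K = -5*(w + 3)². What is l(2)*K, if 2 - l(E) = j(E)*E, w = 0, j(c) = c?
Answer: 90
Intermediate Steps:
K = -45 (K = -5*(0 + 3)² = -5*3² = -5*9 = -45)
l(E) = 2 - E² (l(E) = 2 - E*E = 2 - E²)
l(2)*K = (2 - 1*2²)*(-45) = (2 - 1*4)*(-45) = (2 - 4)*(-45) = -2*(-45) = 90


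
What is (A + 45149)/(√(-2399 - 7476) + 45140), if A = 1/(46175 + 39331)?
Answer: 497895540658/497798702541 - 110300297*I*√395/995597405082 ≈ 1.0002 - 0.0022019*I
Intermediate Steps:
A = 1/85506 ≈ 1.1695e-5
(A + 45149)/(√(-2399 - 7476) + 45140) = (1/85506 + 45149)/(√(-2399 - 7476) + 45140) = 3860510395/(85506*(√(-9875) + 45140)) = 3860510395/(85506*(5*I*√395 + 45140)) = 3860510395/(85506*(45140 + 5*I*√395))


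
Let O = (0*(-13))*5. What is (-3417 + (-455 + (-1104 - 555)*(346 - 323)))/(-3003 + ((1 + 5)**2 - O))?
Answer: 42029/2967 ≈ 14.165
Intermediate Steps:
O = 0 (O = 0*5 = 0)
(-3417 + (-455 + (-1104 - 555)*(346 - 323)))/(-3003 + ((1 + 5)**2 - O)) = (-3417 + (-455 + (-1104 - 555)*(346 - 323)))/(-3003 + ((1 + 5)**2 - 1*0)) = (-3417 + (-455 - 1659*23))/(-3003 + (6**2 + 0)) = (-3417 + (-455 - 38157))/(-3003 + (36 + 0)) = (-3417 - 38612)/(-3003 + 36) = -42029/(-2967) = -42029*(-1/2967) = 42029/2967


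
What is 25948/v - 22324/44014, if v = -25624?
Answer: -214263181/140976842 ≈ -1.5198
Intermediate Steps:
25948/v - 22324/44014 = 25948/(-25624) - 22324/44014 = 25948*(-1/25624) - 22324*1/44014 = -6487/6406 - 11162/22007 = -214263181/140976842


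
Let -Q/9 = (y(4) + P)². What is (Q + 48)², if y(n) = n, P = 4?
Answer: 278784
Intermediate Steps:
Q = -576 (Q = -9*(4 + 4)² = -9*8² = -9*64 = -576)
(Q + 48)² = (-576 + 48)² = (-528)² = 278784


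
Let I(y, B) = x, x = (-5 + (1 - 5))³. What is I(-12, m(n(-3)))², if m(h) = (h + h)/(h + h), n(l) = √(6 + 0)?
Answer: 531441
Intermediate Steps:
n(l) = √6
m(h) = 1 (m(h) = (2*h)/((2*h)) = (2*h)*(1/(2*h)) = 1)
x = -729 (x = (-5 - 4)³ = (-9)³ = -729)
I(y, B) = -729
I(-12, m(n(-3)))² = (-729)² = 531441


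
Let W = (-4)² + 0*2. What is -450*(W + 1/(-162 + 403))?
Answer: -1735650/241 ≈ -7201.9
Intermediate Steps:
W = 16 (W = 16 + 0 = 16)
-450*(W + 1/(-162 + 403)) = -450*(16 + 1/(-162 + 403)) = -450*(16 + 1/241) = -450*3857/241 = -1735650/241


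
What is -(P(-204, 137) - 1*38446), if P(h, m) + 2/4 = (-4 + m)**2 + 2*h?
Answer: 42331/2 ≈ 21166.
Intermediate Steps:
P(h, m) = -1/2 + (-4 + m)**2 + 2*h (P(h, m) = -1/2 + ((-4 + m)**2 + 2*h) = -1/2 + (-4 + m)**2 + 2*h)
-(P(-204, 137) - 1*38446) = -((-1/2 + (-4 + 137)**2 + 2*(-204)) - 1*38446) = -((-1/2 + 133**2 - 408) - 38446) = -((-1/2 + 17689 - 408) - 38446) = -(34561/2 - 38446) = -1*(-42331/2) = 42331/2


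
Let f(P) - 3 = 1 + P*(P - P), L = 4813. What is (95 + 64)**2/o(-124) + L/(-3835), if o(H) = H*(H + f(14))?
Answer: 1689013/3804320 ≈ 0.44397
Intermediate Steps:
f(P) = 4 (f(P) = 3 + (1 + P*(P - P)) = 3 + (1 + P*0) = 3 + (1 + 0) = 3 + 1 = 4)
o(H) = H*(4 + H) (o(H) = H*(H + 4) = H*(4 + H))
(95 + 64)**2/o(-124) + L/(-3835) = (95 + 64)**2/((-124*(4 - 124))) + 4813/(-3835) = 159**2/((-124*(-120))) + 4813*(-1/3835) = 25281/14880 - 4813/3835 = 25281*(1/14880) - 4813/3835 = 8427/4960 - 4813/3835 = 1689013/3804320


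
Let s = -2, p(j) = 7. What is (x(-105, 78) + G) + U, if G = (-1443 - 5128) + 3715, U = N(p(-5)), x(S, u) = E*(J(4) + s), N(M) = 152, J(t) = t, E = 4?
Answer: -2696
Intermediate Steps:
x(S, u) = 8 (x(S, u) = 4*(4 - 2) = 4*2 = 8)
U = 152
G = -2856 (G = -6571 + 3715 = -2856)
(x(-105, 78) + G) + U = (8 - 2856) + 152 = -2848 + 152 = -2696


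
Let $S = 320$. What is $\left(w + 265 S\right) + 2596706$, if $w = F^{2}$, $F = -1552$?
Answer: $5090210$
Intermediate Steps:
$w = 2408704$ ($w = \left(-1552\right)^{2} = 2408704$)
$\left(w + 265 S\right) + 2596706 = \left(2408704 + 265 \cdot 320\right) + 2596706 = \left(2408704 + 84800\right) + 2596706 = 2493504 + 2596706 = 5090210$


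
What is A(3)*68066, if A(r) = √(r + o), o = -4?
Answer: 68066*I ≈ 68066.0*I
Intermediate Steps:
A(r) = √(-4 + r) (A(r) = √(r - 4) = √(-4 + r))
A(3)*68066 = √(-4 + 3)*68066 = √(-1)*68066 = I*68066 = 68066*I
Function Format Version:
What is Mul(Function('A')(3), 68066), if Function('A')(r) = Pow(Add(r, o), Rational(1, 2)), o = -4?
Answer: Mul(68066, I) ≈ Mul(68066., I)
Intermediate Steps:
Function('A')(r) = Pow(Add(-4, r), Rational(1, 2)) (Function('A')(r) = Pow(Add(r, -4), Rational(1, 2)) = Pow(Add(-4, r), Rational(1, 2)))
Mul(Function('A')(3), 68066) = Mul(Pow(Add(-4, 3), Rational(1, 2)), 68066) = Mul(Pow(-1, Rational(1, 2)), 68066) = Mul(I, 68066) = Mul(68066, I)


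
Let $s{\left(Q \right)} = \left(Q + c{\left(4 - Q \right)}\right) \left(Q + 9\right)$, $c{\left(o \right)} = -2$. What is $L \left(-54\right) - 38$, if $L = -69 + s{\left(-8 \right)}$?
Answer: $4228$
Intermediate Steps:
$s{\left(Q \right)} = \left(-2 + Q\right) \left(9 + Q\right)$ ($s{\left(Q \right)} = \left(Q - 2\right) \left(Q + 9\right) = \left(-2 + Q\right) \left(9 + Q\right)$)
$L = -79$ ($L = -69 + \left(-18 + \left(-8\right)^{2} + 7 \left(-8\right)\right) = -69 - 10 = -79$)
$L \left(-54\right) - 38 = \left(-79\right) \left(-54\right) - 38 = 4266 - 38 = 4228$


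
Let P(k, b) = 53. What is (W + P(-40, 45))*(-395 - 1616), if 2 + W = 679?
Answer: -1468030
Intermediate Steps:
W = 677 (W = -2 + 679 = 677)
(W + P(-40, 45))*(-395 - 1616) = (677 + 53)*(-395 - 1616) = 730*(-2011) = -1468030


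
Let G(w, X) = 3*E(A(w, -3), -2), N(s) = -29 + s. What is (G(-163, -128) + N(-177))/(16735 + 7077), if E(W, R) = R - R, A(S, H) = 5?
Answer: -103/11906 ≈ -0.0086511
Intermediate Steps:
E(W, R) = 0
G(w, X) = 0 (G(w, X) = 3*0 = 0)
(G(-163, -128) + N(-177))/(16735 + 7077) = (0 + (-29 - 177))/(16735 + 7077) = (0 - 206)/23812 = -206*1/23812 = -103/11906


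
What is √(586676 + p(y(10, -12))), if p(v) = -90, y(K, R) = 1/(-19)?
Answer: √586586 ≈ 765.89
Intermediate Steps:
y(K, R) = -1/19
√(586676 + p(y(10, -12))) = √(586676 - 90) = √586586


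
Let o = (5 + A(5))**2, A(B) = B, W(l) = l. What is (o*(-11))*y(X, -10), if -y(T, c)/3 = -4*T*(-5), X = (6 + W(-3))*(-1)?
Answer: -198000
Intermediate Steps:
X = -3 (X = (6 - 3)*(-1) = 3*(-1) = -3)
y(T, c) = -60*T (y(T, c) = -3*(-4*T)*(-5) = -60*T)
o = 100 (o = (5 + 5)**2 = 10**2 = 100)
(o*(-11))*y(X, -10) = (100*(-11))*(-60*(-3)) = -1100*180 = -198000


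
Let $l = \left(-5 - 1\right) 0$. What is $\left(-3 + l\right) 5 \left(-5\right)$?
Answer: $75$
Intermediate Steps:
$l = 0$ ($l = \left(-6\right) 0 = 0$)
$\left(-3 + l\right) 5 \left(-5\right) = \left(-3 + 0\right) 5 \left(-5\right) = \left(-3\right) 5 \left(-5\right) = \left(-15\right) \left(-5\right) = 75$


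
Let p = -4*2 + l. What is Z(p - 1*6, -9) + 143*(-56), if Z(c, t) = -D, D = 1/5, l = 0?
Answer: -40041/5 ≈ -8008.2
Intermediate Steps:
p = -8 (p = -4*2 + 0 = -8 + 0 = -8)
D = ⅕ ≈ 0.20000
Z(c, t) = -⅕ (Z(c, t) = -1*⅕ = -⅕)
Z(p - 1*6, -9) + 143*(-56) = -⅕ + 143*(-56) = -⅕ - 8008 = -40041/5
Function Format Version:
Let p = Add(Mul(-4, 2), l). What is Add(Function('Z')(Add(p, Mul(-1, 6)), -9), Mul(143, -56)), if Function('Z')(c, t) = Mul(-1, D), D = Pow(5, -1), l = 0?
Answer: Rational(-40041, 5) ≈ -8008.2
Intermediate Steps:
p = -8 (p = Add(Mul(-4, 2), 0) = Add(-8, 0) = -8)
D = Rational(1, 5) ≈ 0.20000
Function('Z')(c, t) = Rational(-1, 5) (Function('Z')(c, t) = Mul(-1, Rational(1, 5)) = Rational(-1, 5))
Add(Function('Z')(Add(p, Mul(-1, 6)), -9), Mul(143, -56)) = Add(Rational(-1, 5), Mul(143, -56)) = Add(Rational(-1, 5), -8008) = Rational(-40041, 5)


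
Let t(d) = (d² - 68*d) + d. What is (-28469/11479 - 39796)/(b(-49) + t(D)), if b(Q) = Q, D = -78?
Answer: -456846753/129265019 ≈ -3.5342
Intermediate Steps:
t(d) = d² - 67*d
(-28469/11479 - 39796)/(b(-49) + t(D)) = (-28469/11479 - 39796)/(-49 - 78*(-67 - 78)) = (-28469*1/11479 - 39796)/(-49 - 78*(-145)) = (-28469/11479 - 39796)/(-49 + 11310) = -456846753/11479/11261 = -456846753/11479*1/11261 = -456846753/129265019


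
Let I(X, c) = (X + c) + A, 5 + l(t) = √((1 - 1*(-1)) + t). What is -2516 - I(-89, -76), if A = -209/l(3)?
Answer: -9613/4 - 209*√5/20 ≈ -2426.6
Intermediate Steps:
l(t) = -5 + √(2 + t) (l(t) = -5 + √((1 - 1*(-1)) + t) = -5 + √((1 + 1) + t) = -5 + √(2 + t))
A = -209/(-5 + √5) (A = -209/(-5 + √(2 + 3)) = -209/(-5 + √5) ≈ 75.617)
I(X, c) = 209/4 + X + c + 209*√5/20 (I(X, c) = (X + c) + (209/4 + 209*√5/20) = 209/4 + X + c + 209*√5/20)
-2516 - I(-89, -76) = -2516 - (209/4 - 89 - 76 + 209*√5/20) = -2516 - (-451/4 + 209*√5/20) = -2516 + (451/4 - 209*√5/20) = -9613/4 - 209*√5/20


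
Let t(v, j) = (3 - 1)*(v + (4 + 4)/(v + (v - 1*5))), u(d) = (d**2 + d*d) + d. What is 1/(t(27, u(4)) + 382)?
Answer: 49/21380 ≈ 0.0022919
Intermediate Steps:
u(d) = d + 2*d**2 (u(d) = (d**2 + d**2) + d = 2*d**2 + d = d + 2*d**2)
t(v, j) = 2*v + 16/(-5 + 2*v) (t(v, j) = 2*(v + 8/(v + (v - 5))) = 2*(v + 8/(v + (-5 + v))) = 2*(v + 8/(-5 + 2*v)) = 2*v + 16/(-5 + 2*v))
1/(t(27, u(4)) + 382) = 1/(2*(8 - 5*27 + 2*27**2)/(-5 + 2*27) + 382) = 1/(2*(8 - 135 + 2*729)/(-5 + 54) + 382) = 1/(2*(8 - 135 + 1458)/49 + 382) = 1/(2*(1/49)*1331 + 382) = 1/(2662/49 + 382) = 1/(21380/49) = 49/21380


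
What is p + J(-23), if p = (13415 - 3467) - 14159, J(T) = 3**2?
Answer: -4202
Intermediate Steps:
J(T) = 9
p = -4211 (p = 9948 - 14159 = -4211)
p + J(-23) = -4211 + 9 = -4202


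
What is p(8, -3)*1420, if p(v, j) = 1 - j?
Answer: 5680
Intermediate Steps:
p(8, -3)*1420 = (1 - 1*(-3))*1420 = (1 + 3)*1420 = 4*1420 = 5680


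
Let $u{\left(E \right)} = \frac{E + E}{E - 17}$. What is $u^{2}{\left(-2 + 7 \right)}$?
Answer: $\frac{25}{36} \approx 0.69444$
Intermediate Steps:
$u{\left(E \right)} = \frac{2 E}{-17 + E}$
$u^{2}{\left(-2 + 7 \right)} = \left(\frac{2 \left(-2 + 7\right)}{-17 + \left(-2 + 7\right)}\right)^{2} = \left(2 \cdot 5 \frac{1}{-17 + 5}\right)^{2} = \left(2 \cdot 5 \frac{1}{-12}\right)^{2} = \left(2 \cdot 5 \left(- \frac{1}{12}\right)\right)^{2} = \left(- \frac{5}{6}\right)^{2} = \frac{25}{36}$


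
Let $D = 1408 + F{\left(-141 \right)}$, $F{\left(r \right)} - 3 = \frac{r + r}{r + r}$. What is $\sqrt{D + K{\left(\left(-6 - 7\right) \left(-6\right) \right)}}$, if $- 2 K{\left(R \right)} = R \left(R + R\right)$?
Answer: $8 i \sqrt{73} \approx 68.352 i$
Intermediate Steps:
$F{\left(r \right)} = 4$ ($F{\left(r \right)} = 3 + \frac{r + r}{r + r} = 3 + \frac{2 r}{2 r} = 3 + 2 r \frac{1}{2 r} = 3 + 1 = 4$)
$K{\left(R \right)} = - R^{2}$ ($K{\left(R \right)} = - \frac{R \left(R + R\right)}{2} = - \frac{R 2 R}{2} = - \frac{2 R^{2}}{2} = - R^{2}$)
$D = 1412$ ($D = 1408 + 4 = 1412$)
$\sqrt{D + K{\left(\left(-6 - 7\right) \left(-6\right) \right)}} = \sqrt{1412 - \left(\left(-6 - 7\right) \left(-6\right)\right)^{2}} = \sqrt{1412 - \left(\left(-13\right) \left(-6\right)\right)^{2}} = \sqrt{1412 - 78^{2}} = \sqrt{1412 - 6084} = \sqrt{-4672} = 8 i \sqrt{73}$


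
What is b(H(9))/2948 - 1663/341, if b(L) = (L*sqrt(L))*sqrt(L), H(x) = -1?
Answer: -445653/91388 ≈ -4.8765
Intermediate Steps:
b(L) = L**2 (b(L) = L**(3/2)*sqrt(L) = L**2)
b(H(9))/2948 - 1663/341 = (-1)**2/2948 - 1663/341 = 1*(1/2948) - 1663*1/341 = 1/2948 - 1663/341 = -445653/91388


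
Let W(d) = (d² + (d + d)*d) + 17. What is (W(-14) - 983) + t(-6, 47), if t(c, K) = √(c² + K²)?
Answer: -378 + √2245 ≈ -330.62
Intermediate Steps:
W(d) = 17 + 3*d² (W(d) = (d² + (2*d)*d) + 17 = (d² + 2*d²) + 17 = 3*d² + 17 = 17 + 3*d²)
t(c, K) = √(K² + c²)
(W(-14) - 983) + t(-6, 47) = ((17 + 3*(-14)²) - 983) + √(47² + (-6)²) = ((17 + 3*196) - 983) + √(2209 + 36) = ((17 + 588) - 983) + √2245 = (605 - 983) + √2245 = -378 + √2245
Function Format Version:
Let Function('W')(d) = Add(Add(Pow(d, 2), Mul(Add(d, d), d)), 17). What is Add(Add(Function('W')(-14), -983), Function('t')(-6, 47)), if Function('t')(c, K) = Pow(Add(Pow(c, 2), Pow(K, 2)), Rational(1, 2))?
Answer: Add(-378, Pow(2245, Rational(1, 2))) ≈ -330.62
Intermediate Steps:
Function('W')(d) = Add(17, Mul(3, Pow(d, 2))) (Function('W')(d) = Add(Add(Pow(d, 2), Mul(Mul(2, d), d)), 17) = Add(Add(Pow(d, 2), Mul(2, Pow(d, 2))), 17) = Add(Mul(3, Pow(d, 2)), 17) = Add(17, Mul(3, Pow(d, 2))))
Function('t')(c, K) = Pow(Add(Pow(K, 2), Pow(c, 2)), Rational(1, 2))
Add(Add(Function('W')(-14), -983), Function('t')(-6, 47)) = Add(Add(Add(17, Mul(3, Pow(-14, 2))), -983), Pow(Add(Pow(47, 2), Pow(-6, 2)), Rational(1, 2))) = Add(Add(Add(17, Mul(3, 196)), -983), Pow(Add(2209, 36), Rational(1, 2))) = Add(Add(Add(17, 588), -983), Pow(2245, Rational(1, 2))) = Add(Add(605, -983), Pow(2245, Rational(1, 2))) = Add(-378, Pow(2245, Rational(1, 2)))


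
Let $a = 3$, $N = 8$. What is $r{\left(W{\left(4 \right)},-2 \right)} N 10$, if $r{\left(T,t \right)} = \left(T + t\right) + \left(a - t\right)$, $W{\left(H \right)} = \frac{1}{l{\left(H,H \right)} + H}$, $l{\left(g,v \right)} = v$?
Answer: $250$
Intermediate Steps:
$W{\left(H \right)} = \frac{1}{2 H}$ ($W{\left(H \right)} = \frac{1}{H + H} = \frac{1}{2 H}$)
$r{\left(T,t \right)} = 3 + T$ ($r{\left(T,t \right)} = \left(T + t\right) - \left(-3 + t\right) = 3 + T$)
$r{\left(W{\left(4 \right)},-2 \right)} N 10 = \left(3 + \frac{1}{2 \cdot 4}\right) 8 \cdot 10 = \left(3 + \frac{1}{2} \cdot \frac{1}{4}\right) 8 \cdot 10 = \left(3 + \frac{1}{8}\right) 8 \cdot 10 = \frac{25}{8} \cdot 8 \cdot 10 = 25 \cdot 10 = 250$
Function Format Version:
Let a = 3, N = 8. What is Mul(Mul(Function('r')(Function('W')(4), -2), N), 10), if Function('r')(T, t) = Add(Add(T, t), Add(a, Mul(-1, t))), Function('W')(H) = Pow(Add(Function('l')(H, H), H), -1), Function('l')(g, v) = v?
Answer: 250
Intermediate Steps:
Function('W')(H) = Mul(Rational(1, 2), Pow(H, -1)) (Function('W')(H) = Pow(Add(H, H), -1) = Pow(Mul(2, H), -1) = Mul(Rational(1, 2), Pow(H, -1)))
Function('r')(T, t) = Add(3, T) (Function('r')(T, t) = Add(Add(T, t), Add(3, Mul(-1, t))) = Add(3, T))
Mul(Mul(Function('r')(Function('W')(4), -2), N), 10) = Mul(Mul(Add(3, Mul(Rational(1, 2), Pow(4, -1))), 8), 10) = Mul(Mul(Add(3, Mul(Rational(1, 2), Rational(1, 4))), 8), 10) = Mul(Mul(Add(3, Rational(1, 8)), 8), 10) = Mul(Mul(Rational(25, 8), 8), 10) = Mul(25, 10) = 250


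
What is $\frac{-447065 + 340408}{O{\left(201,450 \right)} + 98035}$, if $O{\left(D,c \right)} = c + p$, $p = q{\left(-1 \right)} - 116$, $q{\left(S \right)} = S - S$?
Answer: $- \frac{106657}{98369} \approx -1.0843$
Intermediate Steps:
$q{\left(S \right)} = 0$
$p = -116$ ($p = 0 - 116 = -116$)
$O{\left(D,c \right)} = -116 + c$ ($O{\left(D,c \right)} = c - 116 = -116 + c$)
$\frac{-447065 + 340408}{O{\left(201,450 \right)} + 98035} = \frac{-447065 + 340408}{\left(-116 + 450\right) + 98035} = - \frac{106657}{334 + 98035} = - \frac{106657}{98369}$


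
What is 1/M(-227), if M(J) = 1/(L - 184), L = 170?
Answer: -14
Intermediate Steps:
M(J) = -1/14 (M(J) = 1/(170 - 184) = 1/(-14) = -1/14)
1/M(-227) = 1/(-1/14) = -14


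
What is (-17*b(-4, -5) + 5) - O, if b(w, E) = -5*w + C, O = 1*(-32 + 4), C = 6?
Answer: -409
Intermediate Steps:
O = -28 (O = 1*(-28) = -28)
b(w, E) = 6 - 5*w (b(w, E) = -5*w + 6 = 6 - 5*w)
(-17*b(-4, -5) + 5) - O = (-17*(6 - 5*(-4)) + 5) - 1*(-28) = (-17*(6 + 20) + 5) + 28 = (-17*26 + 5) + 28 = (-442 + 5) + 28 = -437 + 28 = -409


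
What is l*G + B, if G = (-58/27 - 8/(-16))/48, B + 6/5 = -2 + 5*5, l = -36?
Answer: 8293/360 ≈ 23.036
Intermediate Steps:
B = 109/5 (B = -6/5 + (-2 + 5*5) = -6/5 + (-2 + 25) = -6/5 + 23 = 109/5 ≈ 21.800)
G = -89/2592 (G = (-58*1/27 - 8*(-1/16))*(1/48) = (-58/27 + ½)*(1/48) = -89/54*1/48 = -89/2592 ≈ -0.034336)
l*G + B = -36*(-89/2592) + 109/5 = 89/72 + 109/5 = 8293/360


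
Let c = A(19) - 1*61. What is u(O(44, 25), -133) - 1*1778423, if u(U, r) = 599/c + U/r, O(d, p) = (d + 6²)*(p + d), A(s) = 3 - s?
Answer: -2601904950/1463 ≈ -1.7785e+6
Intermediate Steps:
O(d, p) = (36 + d)*(d + p) (O(d, p) = (d + 36)*(d + p) = (36 + d)*(d + p))
c = -77 (c = (3 - 1*19) - 1*61 = (3 - 19) - 61 = -16 - 61 = -77)
u(U, r) = -599/77 + U/r (u(U, r) = 599/(-77) + U/r = 599*(-1/77) + U/r = -599/77 + U/r)
u(O(44, 25), -133) - 1*1778423 = (-599/77 + (44² + 36*44 + 36*25 + 44*25)/(-133)) - 1*1778423 = (-599/77 + (1936 + 1584 + 900 + 1100)*(-1/133)) - 1778423 = (-599/77 + 5520*(-1/133)) - 1778423 = (-599/77 - 5520/133) - 1778423 = -72101/1463 - 1778423 = -2601904950/1463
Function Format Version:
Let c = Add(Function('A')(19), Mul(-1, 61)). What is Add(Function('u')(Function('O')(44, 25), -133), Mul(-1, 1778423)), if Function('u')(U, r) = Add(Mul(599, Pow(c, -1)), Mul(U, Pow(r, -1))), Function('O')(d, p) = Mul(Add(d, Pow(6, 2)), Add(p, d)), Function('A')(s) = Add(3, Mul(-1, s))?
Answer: Rational(-2601904950, 1463) ≈ -1.7785e+6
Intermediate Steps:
Function('O')(d, p) = Mul(Add(36, d), Add(d, p)) (Function('O')(d, p) = Mul(Add(d, 36), Add(d, p)) = Mul(Add(36, d), Add(d, p)))
c = -77 (c = Add(Add(3, Mul(-1, 19)), Mul(-1, 61)) = Add(Add(3, -19), -61) = Add(-16, -61) = -77)
Function('u')(U, r) = Add(Rational(-599, 77), Mul(U, Pow(r, -1))) (Function('u')(U, r) = Add(Mul(599, Pow(-77, -1)), Mul(U, Pow(r, -1))) = Add(Mul(599, Rational(-1, 77)), Mul(U, Pow(r, -1))) = Add(Rational(-599, 77), Mul(U, Pow(r, -1))))
Add(Function('u')(Function('O')(44, 25), -133), Mul(-1, 1778423)) = Add(Add(Rational(-599, 77), Mul(Add(Pow(44, 2), Mul(36, 44), Mul(36, 25), Mul(44, 25)), Pow(-133, -1))), Mul(-1, 1778423)) = Add(Add(Rational(-599, 77), Mul(Add(1936, 1584, 900, 1100), Rational(-1, 133))), -1778423) = Add(Add(Rational(-599, 77), Mul(5520, Rational(-1, 133))), -1778423) = Add(Add(Rational(-599, 77), Rational(-5520, 133)), -1778423) = Add(Rational(-72101, 1463), -1778423) = Rational(-2601904950, 1463)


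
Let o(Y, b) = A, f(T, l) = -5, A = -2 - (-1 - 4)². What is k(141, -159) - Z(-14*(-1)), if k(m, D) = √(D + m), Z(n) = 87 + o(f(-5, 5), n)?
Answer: -60 + 3*I*√2 ≈ -60.0 + 4.2426*I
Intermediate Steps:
A = -27 (A = -2 - 1*(-5)² = -2 - 1*25 = -2 - 25 = -27)
o(Y, b) = -27
Z(n) = 60 (Z(n) = 87 - 27 = 60)
k(141, -159) - Z(-14*(-1)) = √(-159 + 141) - 1*60 = √(-18) - 60 = 3*I*√2 - 60 = -60 + 3*I*√2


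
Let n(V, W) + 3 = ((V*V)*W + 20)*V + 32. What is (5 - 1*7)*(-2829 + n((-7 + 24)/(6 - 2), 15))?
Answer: 100065/32 ≈ 3127.0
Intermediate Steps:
n(V, W) = 29 + V*(20 + W*V²) (n(V, W) = -3 + (((V*V)*W + 20)*V + 32) = -3 + ((V²*W + 20)*V + 32) = -3 + ((W*V² + 20)*V + 32) = -3 + ((20 + W*V²)*V + 32) = -3 + (V*(20 + W*V²) + 32) = -3 + (32 + V*(20 + W*V²)) = 29 + V*(20 + W*V²))
(5 - 1*7)*(-2829 + n((-7 + 24)/(6 - 2), 15)) = (5 - 1*7)*(-2829 + (29 + 20*((-7 + 24)/(6 - 2)) + 15*((-7 + 24)/(6 - 2))³)) = (5 - 7)*(-2829 + (29 + 20*(17/4) + 15*(17/4)³)) = -2*(-2829 + (29 + 20*(17*(¼)) + 15*(17*(¼))³)) = -2*(-2829 + (29 + 20*(17/4) + 15*(17/4)³)) = -2*(-2829 + (29 + 85 + 15*(4913/64))) = -2*(-2829 + (29 + 85 + 73695/64)) = -2*(-2829 + 80991/64) = -2*(-100065/64) = 100065/32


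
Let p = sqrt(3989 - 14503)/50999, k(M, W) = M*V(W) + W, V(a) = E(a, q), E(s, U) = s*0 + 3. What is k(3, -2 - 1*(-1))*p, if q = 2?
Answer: 8*I*sqrt(10514)/50999 ≈ 0.016085*I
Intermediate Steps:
E(s, U) = 3 (E(s, U) = 0 + 3 = 3)
V(a) = 3
k(M, W) = W + 3*M (k(M, W) = M*3 + W = 3*M + W = W + 3*M)
p = I*sqrt(10514)/50999 (p = sqrt(-10514)*(1/50999) = (I*sqrt(10514))*(1/50999) = I*sqrt(10514)/50999 ≈ 0.0020106*I)
k(3, -2 - 1*(-1))*p = ((-2 - 1*(-1)) + 3*3)*(I*sqrt(10514)/50999) = ((-2 + 1) + 9)*(I*sqrt(10514)/50999) = (-1 + 9)*(I*sqrt(10514)/50999) = 8*(I*sqrt(10514)/50999) = 8*I*sqrt(10514)/50999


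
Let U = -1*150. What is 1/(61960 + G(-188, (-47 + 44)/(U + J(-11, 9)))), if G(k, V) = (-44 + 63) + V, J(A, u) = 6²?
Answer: 38/2355203 ≈ 1.6134e-5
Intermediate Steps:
J(A, u) = 36
U = -150
G(k, V) = 19 + V
1/(61960 + G(-188, (-47 + 44)/(U + J(-11, 9)))) = 1/(61960 + (19 + (-47 + 44)/(-150 + 36))) = 1/(61960 + (19 - 3/(-114))) = 1/(61960 + (19 - 3*(-1/114))) = 1/(61960 + (19 + 1/38)) = 1/(61960 + 723/38) = 1/(2355203/38) = 38/2355203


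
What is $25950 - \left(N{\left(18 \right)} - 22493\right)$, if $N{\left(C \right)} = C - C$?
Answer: $48443$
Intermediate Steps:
$N{\left(C \right)} = 0$
$25950 - \left(N{\left(18 \right)} - 22493\right) = 25950 - \left(0 - 22493\right) = 25950 - -22493 = 25950 + 22493 = 48443$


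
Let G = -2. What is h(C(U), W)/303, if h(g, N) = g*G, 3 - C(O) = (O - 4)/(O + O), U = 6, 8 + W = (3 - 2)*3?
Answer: -17/909 ≈ -0.018702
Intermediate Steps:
W = -5 (W = -8 + (3 - 2)*3 = -8 + 1*3 = -8 + 3 = -5)
C(O) = 3 - (-4 + O)/(2*O) (C(O) = 3 - (O - 4)/(O + O) = 3 - (-4 + O)/(2*O))
h(g, N) = -2*g (h(g, N) = g*(-2) = -2*g)
h(C(U), W)/303 = -2*(5/2 + 2/6)/303 = -2*(5/2 + 2*(1/6))*(1/303) = -2*(5/2 + 1/3)*(1/303) = -2*17/6*(1/303) = -17/3*1/303 = -17/909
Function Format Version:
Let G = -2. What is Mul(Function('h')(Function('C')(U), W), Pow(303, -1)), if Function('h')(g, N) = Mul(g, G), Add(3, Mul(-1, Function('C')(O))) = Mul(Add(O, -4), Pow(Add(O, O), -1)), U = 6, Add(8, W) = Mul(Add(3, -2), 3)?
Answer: Rational(-17, 909) ≈ -0.018702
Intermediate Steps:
W = -5 (W = Add(-8, Mul(Add(3, -2), 3)) = Add(-8, Mul(1, 3)) = Add(-8, 3) = -5)
Function('C')(O) = Add(3, Mul(Rational(-1, 2), Pow(O, -1), Add(-4, O))) (Function('C')(O) = Add(3, Mul(-1, Mul(Add(O, -4), Pow(Add(O, O), -1)))) = Add(3, Mul(-1, Mul(Add(-4, O), Pow(Mul(2, O), -1)))) = Add(3, Mul(-1, Mul(Add(-4, O), Mul(Rational(1, 2), Pow(O, -1))))) = Add(3, Mul(-1, Mul(Rational(1, 2), Pow(O, -1), Add(-4, O)))) = Add(3, Mul(Rational(-1, 2), Pow(O, -1), Add(-4, O))))
Function('h')(g, N) = Mul(-2, g) (Function('h')(g, N) = Mul(g, -2) = Mul(-2, g))
Mul(Function('h')(Function('C')(U), W), Pow(303, -1)) = Mul(Mul(-2, Add(Rational(5, 2), Mul(2, Pow(6, -1)))), Pow(303, -1)) = Mul(Mul(-2, Add(Rational(5, 2), Mul(2, Rational(1, 6)))), Rational(1, 303)) = Mul(Mul(-2, Add(Rational(5, 2), Rational(1, 3))), Rational(1, 303)) = Mul(Mul(-2, Rational(17, 6)), Rational(1, 303)) = Mul(Rational(-17, 3), Rational(1, 303)) = Rational(-17, 909)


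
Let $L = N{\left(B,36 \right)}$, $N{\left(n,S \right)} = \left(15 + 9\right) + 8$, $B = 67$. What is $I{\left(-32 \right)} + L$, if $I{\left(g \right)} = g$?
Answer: $0$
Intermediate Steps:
$N{\left(n,S \right)} = 32$ ($N{\left(n,S \right)} = 24 + 8 = 32$)
$L = 32$
$I{\left(-32 \right)} + L = -32 + 32 = 0$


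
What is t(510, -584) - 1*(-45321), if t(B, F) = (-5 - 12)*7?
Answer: 45202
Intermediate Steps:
t(B, F) = -119 (t(B, F) = -17*7 = -119)
t(510, -584) - 1*(-45321) = -119 - 1*(-45321) = -119 + 45321 = 45202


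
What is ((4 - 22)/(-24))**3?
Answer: 27/64 ≈ 0.42188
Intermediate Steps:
((4 - 22)/(-24))**3 = (-18*(-1/24))**3 = (3/4)**3 = 27/64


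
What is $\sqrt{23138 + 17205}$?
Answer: $\sqrt{40343} \approx 200.86$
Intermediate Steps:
$\sqrt{23138 + 17205} = \sqrt{40343}$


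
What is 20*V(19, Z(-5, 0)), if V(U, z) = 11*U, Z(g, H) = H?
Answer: 4180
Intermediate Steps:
20*V(19, Z(-5, 0)) = 20*(11*19) = 20*209 = 4180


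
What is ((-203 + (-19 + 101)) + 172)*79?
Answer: 4029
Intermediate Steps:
((-203 + (-19 + 101)) + 172)*79 = ((-203 + 82) + 172)*79 = (-121 + 172)*79 = 51*79 = 4029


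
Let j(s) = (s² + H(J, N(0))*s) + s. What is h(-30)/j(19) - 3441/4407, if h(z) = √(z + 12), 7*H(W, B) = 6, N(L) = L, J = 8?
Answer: -1147/1469 + 21*I*√2/2774 ≈ -0.7808 + 0.010706*I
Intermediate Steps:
H(W, B) = 6/7 (H(W, B) = (⅐)*6 = 6/7)
j(s) = s² + 13*s/7 (j(s) = (s² + 6*s/7) + s = s² + 13*s/7)
h(z) = √(12 + z)
h(-30)/j(19) - 3441/4407 = √(12 - 30)/(((⅐)*19*(13 + 7*19))) - 3441/4407 = √(-18)/(((⅐)*19*(13 + 133))) - 3441*1/4407 = (3*I*√2)/(((⅐)*19*146)) - 1147/1469 = (3*I*√2)/(2774/7) - 1147/1469 = (3*I*√2)*(7/2774) - 1147/1469 = 21*I*√2/2774 - 1147/1469 = -1147/1469 + 21*I*√2/2774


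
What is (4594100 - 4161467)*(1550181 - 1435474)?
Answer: 49626033531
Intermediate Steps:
(4594100 - 4161467)*(1550181 - 1435474) = 432633*114707 = 49626033531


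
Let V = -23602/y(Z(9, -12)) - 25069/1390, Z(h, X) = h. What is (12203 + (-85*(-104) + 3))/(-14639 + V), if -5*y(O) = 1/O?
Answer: 29253940/1455931821 ≈ 0.020093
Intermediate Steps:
y(O) = -1/(5*O)
V = 1476280031/1390 (V = -23602/((-1/5/9)) - 25069/1390 = -23602/((-1/5*1/9)) - 25069*1/1390 = -23602/(-1/45) - 25069/1390 = -23602*(-45) - 25069/1390 = 1062090 - 25069/1390 = 1476280031/1390 ≈ 1.0621e+6)
(12203 + (-85*(-104) + 3))/(-14639 + V) = (12203 + (-85*(-104) + 3))/(-14639 + 1476280031/1390) = (12203 + (8840 + 3))/(1455931821/1390) = (12203 + 8843)*(1390/1455931821) = 21046*(1390/1455931821) = 29253940/1455931821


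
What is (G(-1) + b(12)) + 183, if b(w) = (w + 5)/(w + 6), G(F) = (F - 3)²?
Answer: 3599/18 ≈ 199.94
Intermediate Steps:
G(F) = (-3 + F)²
b(w) = (5 + w)/(6 + w)
(G(-1) + b(12)) + 183 = ((-3 - 1)² + (5 + 12)/(6 + 12)) + 183 = ((-4)² + 17/18) + 183 = (16 + (1/18)*17) + 183 = (16 + 17/18) + 183 = 305/18 + 183 = 3599/18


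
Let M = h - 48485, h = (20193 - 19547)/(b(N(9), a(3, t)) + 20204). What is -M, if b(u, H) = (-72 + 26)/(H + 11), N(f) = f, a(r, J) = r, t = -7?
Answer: 6856016903/141405 ≈ 48485.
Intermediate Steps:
b(u, H) = -46/(11 + H)
h = 4522/141405 (h = (20193 - 19547)/(-46/(11 + 3) + 20204) = 646/(-46/14 + 20204) = 646/(-46*1/14 + 20204) = 646/(-23/7 + 20204) = 646/(141405/7) = 646*(7/141405) = 4522/141405 ≈ 0.031979)
M = -6856016903/141405 (M = 4522/141405 - 48485 = -6856016903/141405 ≈ -48485.)
-M = -1*(-6856016903/141405) = 6856016903/141405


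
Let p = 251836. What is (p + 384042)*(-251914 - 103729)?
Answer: -226145559554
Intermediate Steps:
(p + 384042)*(-251914 - 103729) = (251836 + 384042)*(-251914 - 103729) = 635878*(-355643) = -226145559554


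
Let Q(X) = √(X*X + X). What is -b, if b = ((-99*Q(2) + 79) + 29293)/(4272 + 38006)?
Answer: -14686/21139 + 99*√6/42278 ≈ -0.68900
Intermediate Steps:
Q(X) = √(X + X²) (Q(X) = √(X² + X) = √(X + X²))
b = 14686/21139 - 99*√6/42278 (b = ((-99*√2*√(1 + 2) + 79) + 29293)/(4272 + 38006) = ((-99*√6 + 79) + 29293)/42278 = ((-99*√6 + 79) + 29293)*(1/42278) = ((79 - 99*√6) + 29293)*(1/42278) = (29372 - 99*√6)*(1/42278) = 14686/21139 - 99*√6/42278 ≈ 0.68900)
-b = -(14686/21139 - 99*√6/42278) = -14686/21139 + 99*√6/42278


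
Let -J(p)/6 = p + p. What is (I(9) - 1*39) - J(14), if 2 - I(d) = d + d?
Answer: 113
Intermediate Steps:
I(d) = 2 - 2*d (I(d) = 2 - (d + d) = 2 - 2*d)
J(p) = -12*p (J(p) = -6*(p + p) = -12*p)
(I(9) - 1*39) - J(14) = ((2 - 2*9) - 1*39) - (-12)*14 = ((2 - 18) - 39) - 1*(-168) = (-16 - 39) + 168 = -55 + 168 = 113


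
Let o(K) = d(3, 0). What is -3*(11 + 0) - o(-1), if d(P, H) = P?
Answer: -36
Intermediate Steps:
o(K) = 3
-3*(11 + 0) - o(-1) = -3*(11 + 0) - 1*3 = -3*11 - 3 = -33 - 3 = -36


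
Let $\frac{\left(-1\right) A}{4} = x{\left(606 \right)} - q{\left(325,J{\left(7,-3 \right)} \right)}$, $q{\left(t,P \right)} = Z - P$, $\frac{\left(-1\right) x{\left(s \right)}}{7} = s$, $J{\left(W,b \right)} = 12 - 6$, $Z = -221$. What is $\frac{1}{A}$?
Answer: $\frac{1}{16060} \approx 6.2266 \cdot 10^{-5}$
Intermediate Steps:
$J{\left(W,b \right)} = 6$ ($J{\left(W,b \right)} = 12 - 6 = 6$)
$x{\left(s \right)} = - 7 s$
$q{\left(t,P \right)} = -221 - P$
$A = 16060$ ($A = - 4 \left(\left(-7\right) 606 - \left(-221 - 6\right)\right) = - 4 \left(-4242 - \left(-221 - 6\right)\right) = - 4 \left(-4242 - -227\right) = - 4 \left(-4242 + 227\right) = \left(-4\right) \left(-4015\right) = 16060$)
$\frac{1}{A} = \frac{1}{16060}$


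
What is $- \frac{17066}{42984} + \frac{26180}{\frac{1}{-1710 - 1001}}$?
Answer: $- \frac{1525372786693}{21492} \approx -7.0974 \cdot 10^{7}$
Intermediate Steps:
$- \frac{17066}{42984} + \frac{26180}{\frac{1}{-1710 - 1001}} = \left(-17066\right) \frac{1}{42984} + \frac{26180}{\frac{1}{-2711}} = - \frac{8533}{21492} + \frac{26180}{- \frac{1}{2711}} = - \frac{8533}{21492} + 26180 \left(-2711\right) = - \frac{8533}{21492} - 70973980 = - \frac{1525372786693}{21492}$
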